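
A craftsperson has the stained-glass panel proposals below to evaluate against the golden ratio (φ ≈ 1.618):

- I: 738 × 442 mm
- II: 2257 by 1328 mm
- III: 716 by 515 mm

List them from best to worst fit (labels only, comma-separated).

I, II, III

I: 738/442 ≈ 1.670 → |1.670 − 1.618| = 0.052
II: 2257/1328 ≈ 1.700 → |1.700 − 1.618| = 0.082
III: 716/515 ≈ 1.390 → |1.390 − 1.618| = 0.228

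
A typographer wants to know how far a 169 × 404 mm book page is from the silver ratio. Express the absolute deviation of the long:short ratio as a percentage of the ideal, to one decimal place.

1.0%

Ratio = 404 / 169 ≈ 2.3905.
Ideal silver ratio ≈ 2.4142. |2.3905 − 2.4142| / 2.4142 ≈ 0.98% → 1.0%.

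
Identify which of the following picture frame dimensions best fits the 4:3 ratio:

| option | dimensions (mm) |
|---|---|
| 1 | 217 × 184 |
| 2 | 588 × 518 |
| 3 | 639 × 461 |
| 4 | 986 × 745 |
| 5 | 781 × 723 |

Target 4:3 ≈ 1.333.
1: 1.179 (Δ0.154)  2: 1.135 (Δ0.198)  3: 1.386 (Δ0.053)  4: 1.323 (Δ0.010)  5: 1.080 (Δ0.253)

4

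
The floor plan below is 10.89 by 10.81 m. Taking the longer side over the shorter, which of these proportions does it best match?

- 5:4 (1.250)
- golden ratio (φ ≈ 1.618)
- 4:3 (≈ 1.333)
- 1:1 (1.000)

1:1

10.89/10.81 ≈ 1.007. Nearest candidates are 1:1 (1.000, off by 0.007) and 5:4 (1.250, off by 0.243).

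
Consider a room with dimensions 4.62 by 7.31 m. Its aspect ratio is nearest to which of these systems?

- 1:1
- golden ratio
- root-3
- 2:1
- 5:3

Ratio = 7.31 / 4.62 ≈ 1.582.
Distances: 1:1 1.000 (Δ 0.582); golden ratio 1.618 (Δ 0.036); root-3 1.732 (Δ 0.150); 2:1 2.000 (Δ 0.418); 5:3 1.667 (Δ 0.085).

golden ratio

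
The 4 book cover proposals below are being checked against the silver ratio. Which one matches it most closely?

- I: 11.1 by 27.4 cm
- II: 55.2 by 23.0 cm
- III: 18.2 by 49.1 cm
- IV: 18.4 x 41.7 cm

II

Target silver ratio ≈ 2.414.
I: 2.468 (Δ0.054)  II: 2.400 (Δ0.014)  III: 2.698 (Δ0.284)  IV: 2.266 (Δ0.148)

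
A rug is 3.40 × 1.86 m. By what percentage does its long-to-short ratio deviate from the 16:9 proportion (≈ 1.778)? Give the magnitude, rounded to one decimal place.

Ratio = 3.40 / 1.86 ≈ 1.8280.
Ideal 16:9 ≈ 1.7778. |1.8280 − 1.7778| / 1.7778 ≈ 2.82% → 2.8%.

2.8%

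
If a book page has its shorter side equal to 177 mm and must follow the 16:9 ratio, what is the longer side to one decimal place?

16:9 ≈ 1.77778.
Longer side = 177 × 1.77778 ≈ 314.667 → 314.7 mm.

314.7 mm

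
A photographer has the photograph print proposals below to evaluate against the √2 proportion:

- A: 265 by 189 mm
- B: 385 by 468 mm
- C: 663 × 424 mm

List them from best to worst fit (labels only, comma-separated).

A, C, B

Ratios: A = 265 / 189 ≈ 1.402; B = 468 / 385 ≈ 1.216; C = 663 / 424 ≈ 1.564.
|Δ from 1.414|: A 0.012; B 0.198; C 0.150.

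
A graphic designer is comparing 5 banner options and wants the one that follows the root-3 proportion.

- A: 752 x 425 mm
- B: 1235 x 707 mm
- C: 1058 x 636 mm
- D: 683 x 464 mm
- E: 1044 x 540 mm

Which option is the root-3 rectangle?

Ratios (long/short): A ≈ 1.769; B ≈ 1.747; C ≈ 1.664; D ≈ 1.472; E ≈ 1.933.
root-3 ≈ 1.732; option B is nearest (Δ 0.015).

B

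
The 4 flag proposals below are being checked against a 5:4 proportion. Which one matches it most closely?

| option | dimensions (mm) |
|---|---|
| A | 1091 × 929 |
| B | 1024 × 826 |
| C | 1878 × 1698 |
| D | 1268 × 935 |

Target 5:4 ≈ 1.250.
A: 1.174 (Δ0.076)  B: 1.240 (Δ0.010)  C: 1.106 (Δ0.144)  D: 1.356 (Δ0.106)

B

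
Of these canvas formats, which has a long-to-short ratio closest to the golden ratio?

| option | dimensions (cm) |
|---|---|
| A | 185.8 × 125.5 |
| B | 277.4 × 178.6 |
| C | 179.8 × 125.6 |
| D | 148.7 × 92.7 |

D

Ratios (long/short): A ≈ 1.480; B ≈ 1.553; C ≈ 1.432; D ≈ 1.604.
golden ratio ≈ 1.618; option D is nearest (Δ 0.014).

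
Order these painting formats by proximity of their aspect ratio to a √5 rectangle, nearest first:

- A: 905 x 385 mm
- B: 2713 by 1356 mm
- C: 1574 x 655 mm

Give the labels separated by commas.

A: 905/385 ≈ 2.351 → |2.351 − 2.236| = 0.115
B: 2713/1356 ≈ 2.001 → |2.001 − 2.236| = 0.235
C: 1574/655 ≈ 2.403 → |2.403 − 2.236| = 0.167

A, C, B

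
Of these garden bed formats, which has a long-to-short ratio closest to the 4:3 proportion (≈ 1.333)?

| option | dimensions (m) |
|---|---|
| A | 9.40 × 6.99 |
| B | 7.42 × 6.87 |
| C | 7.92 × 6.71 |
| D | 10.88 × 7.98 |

A

Target 4:3 ≈ 1.333.
A: 1.345 (Δ0.012)  B: 1.080 (Δ0.253)  C: 1.180 (Δ0.153)  D: 1.363 (Δ0.030)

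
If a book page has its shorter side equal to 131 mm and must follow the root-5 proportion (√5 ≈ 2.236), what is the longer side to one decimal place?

292.9 mm

root-5 ≈ 2.23607.
Longer side = 131 × 2.23607 ≈ 292.925 → 292.9 mm.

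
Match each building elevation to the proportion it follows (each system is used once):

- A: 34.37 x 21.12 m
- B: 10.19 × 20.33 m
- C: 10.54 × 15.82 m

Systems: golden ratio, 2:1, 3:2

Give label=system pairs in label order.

A=golden ratio, B=2:1, C=3:2

A = 34.37/21.12 ≈ 1.627 → golden ratio (1.618)
B = 20.33/10.19 ≈ 1.995 → 2:1 (2.000)
C = 15.82/10.54 ≈ 1.501 → 3:2 (1.500)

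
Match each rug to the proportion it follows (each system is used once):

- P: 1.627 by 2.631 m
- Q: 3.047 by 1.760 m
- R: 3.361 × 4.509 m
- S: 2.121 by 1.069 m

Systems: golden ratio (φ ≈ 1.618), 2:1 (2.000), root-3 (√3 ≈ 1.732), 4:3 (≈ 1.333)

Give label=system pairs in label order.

P = 2.631/1.627 ≈ 1.617 → golden ratio (1.618)
Q = 3.047/1.760 ≈ 1.731 → root-3 (1.732)
R = 4.509/3.361 ≈ 1.342 → 4:3 (1.333)
S = 2.121/1.069 ≈ 1.984 → 2:1 (2.000)

P=golden ratio, Q=root-3, R=4:3, S=2:1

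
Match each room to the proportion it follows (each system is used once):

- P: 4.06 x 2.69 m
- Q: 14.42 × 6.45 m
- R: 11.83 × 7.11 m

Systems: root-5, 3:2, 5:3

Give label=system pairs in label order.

P = 4.06/2.69 ≈ 1.509 → 3:2 (1.500)
Q = 14.42/6.45 ≈ 2.236 → root-5 (2.236)
R = 11.83/7.11 ≈ 1.664 → 5:3 (1.667)

P=3:2, Q=root-5, R=5:3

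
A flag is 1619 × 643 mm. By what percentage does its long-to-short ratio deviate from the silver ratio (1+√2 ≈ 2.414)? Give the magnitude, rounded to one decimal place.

Ratio = 1619 / 643 ≈ 2.5179.
Ideal silver ratio ≈ 2.4142. |2.5179 − 2.4142| / 2.4142 ≈ 4.30% → 4.3%.

4.3%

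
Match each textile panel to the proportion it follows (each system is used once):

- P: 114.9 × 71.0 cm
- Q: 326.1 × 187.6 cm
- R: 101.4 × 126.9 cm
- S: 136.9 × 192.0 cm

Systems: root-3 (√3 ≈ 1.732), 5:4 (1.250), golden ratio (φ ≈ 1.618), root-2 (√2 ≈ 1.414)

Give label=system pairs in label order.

Ratios: P ≈ 1.618; Q ≈ 1.738; R ≈ 1.251; S ≈ 1.402.
Targets: root-3 ≈ 1.732; 5:4 ≈ 1.250; golden ratio ≈ 1.618; root-2 ≈ 1.414.

P=golden ratio, Q=root-3, R=5:4, S=root-2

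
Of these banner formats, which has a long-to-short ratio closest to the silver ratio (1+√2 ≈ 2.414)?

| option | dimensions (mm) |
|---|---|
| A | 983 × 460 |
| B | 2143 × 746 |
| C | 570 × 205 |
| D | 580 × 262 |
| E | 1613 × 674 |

E

Target silver ratio ≈ 2.414.
A: 2.137 (Δ0.277)  B: 2.873 (Δ0.459)  C: 2.780 (Δ0.366)  D: 2.214 (Δ0.200)  E: 2.393 (Δ0.021)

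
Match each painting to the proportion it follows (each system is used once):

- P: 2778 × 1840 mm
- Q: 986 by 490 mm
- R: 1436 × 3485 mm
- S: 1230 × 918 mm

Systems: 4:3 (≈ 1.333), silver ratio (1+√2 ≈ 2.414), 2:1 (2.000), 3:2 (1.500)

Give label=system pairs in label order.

P=3:2, Q=2:1, R=silver ratio, S=4:3

Ratios: P ≈ 1.510; Q ≈ 2.012; R ≈ 2.427; S ≈ 1.340.
Targets: 4:3 ≈ 1.333; silver ratio ≈ 2.414; 2:1 ≈ 2.000; 3:2 ≈ 1.500.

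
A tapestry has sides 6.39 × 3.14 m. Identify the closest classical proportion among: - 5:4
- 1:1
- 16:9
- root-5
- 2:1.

2:1

Ratio = 6.39 / 3.14 ≈ 2.035.
Distances: 5:4 1.250 (Δ 0.785); 1:1 1.000 (Δ 1.035); 16:9 1.778 (Δ 0.257); root-5 2.236 (Δ 0.201); 2:1 2.000 (Δ 0.035).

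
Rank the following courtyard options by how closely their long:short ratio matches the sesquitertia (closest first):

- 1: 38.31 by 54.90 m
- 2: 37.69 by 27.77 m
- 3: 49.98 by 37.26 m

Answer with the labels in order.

1: 54.90/38.31 ≈ 1.433 → |1.433 − 1.333| = 0.100
2: 37.69/27.77 ≈ 1.357 → |1.357 − 1.333| = 0.024
3: 49.98/37.26 ≈ 1.341 → |1.341 − 1.333| = 0.008

3, 2, 1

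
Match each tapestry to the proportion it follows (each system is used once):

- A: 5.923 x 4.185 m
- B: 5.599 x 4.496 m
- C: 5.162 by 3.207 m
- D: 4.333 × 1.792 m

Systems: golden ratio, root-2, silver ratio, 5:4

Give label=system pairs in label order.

A=root-2, B=5:4, C=golden ratio, D=silver ratio

Ratios: A ≈ 1.415; B ≈ 1.245; C ≈ 1.610; D ≈ 2.418.
Targets: golden ratio ≈ 1.618; root-2 ≈ 1.414; silver ratio ≈ 2.414; 5:4 ≈ 1.250.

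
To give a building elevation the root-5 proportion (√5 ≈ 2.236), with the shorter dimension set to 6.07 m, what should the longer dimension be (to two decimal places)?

13.57 m

root-5 ≈ 2.23607.
Longer side = 6.07 × 2.23607 ≈ 13.5729 → 13.57 m.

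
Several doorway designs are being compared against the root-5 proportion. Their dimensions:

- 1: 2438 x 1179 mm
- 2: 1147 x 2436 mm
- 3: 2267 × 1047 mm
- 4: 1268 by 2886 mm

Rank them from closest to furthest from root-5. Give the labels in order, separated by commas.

Ratios: 1 = 2438 / 1179 ≈ 2.068; 2 = 2436 / 1147 ≈ 2.124; 3 = 2267 / 1047 ≈ 2.165; 4 = 2886 / 1268 ≈ 2.276.
|Δ from 2.236|: 1 0.168; 2 0.112; 3 0.071; 4 0.040.

4, 3, 2, 1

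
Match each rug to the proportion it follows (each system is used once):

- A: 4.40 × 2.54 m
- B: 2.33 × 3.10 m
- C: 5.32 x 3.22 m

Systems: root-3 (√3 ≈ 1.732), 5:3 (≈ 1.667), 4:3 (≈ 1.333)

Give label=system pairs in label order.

Ratios: A ≈ 1.732; B ≈ 1.330; C ≈ 1.652.
Targets: root-3 ≈ 1.732; 5:3 ≈ 1.667; 4:3 ≈ 1.333.

A=root-3, B=4:3, C=5:3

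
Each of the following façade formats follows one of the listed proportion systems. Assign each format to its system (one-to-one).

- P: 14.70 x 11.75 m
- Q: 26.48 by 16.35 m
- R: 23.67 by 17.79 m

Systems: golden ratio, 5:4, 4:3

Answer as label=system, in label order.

P = 14.70/11.75 ≈ 1.251 → 5:4 (1.250)
Q = 26.48/16.35 ≈ 1.620 → golden ratio (1.618)
R = 23.67/17.79 ≈ 1.331 → 4:3 (1.333)

P=5:4, Q=golden ratio, R=4:3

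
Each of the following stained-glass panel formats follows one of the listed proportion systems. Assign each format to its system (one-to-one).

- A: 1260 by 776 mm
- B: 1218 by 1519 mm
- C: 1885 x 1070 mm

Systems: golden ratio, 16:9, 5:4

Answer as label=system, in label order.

Ratios: A ≈ 1.624; B ≈ 1.247; C ≈ 1.762.
Targets: golden ratio ≈ 1.618; 16:9 ≈ 1.778; 5:4 ≈ 1.250.

A=golden ratio, B=5:4, C=16:9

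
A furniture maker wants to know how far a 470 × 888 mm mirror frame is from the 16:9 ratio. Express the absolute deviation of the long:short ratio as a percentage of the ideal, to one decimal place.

6.3%

Ratio = 888 / 470 ≈ 1.8894.
Ideal 16:9 ≈ 1.7778. |1.8894 − 1.7778| / 1.7778 ≈ 6.28% → 6.3%.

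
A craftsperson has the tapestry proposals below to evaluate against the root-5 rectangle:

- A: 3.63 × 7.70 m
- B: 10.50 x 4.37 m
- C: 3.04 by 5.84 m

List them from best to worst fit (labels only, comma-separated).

A, B, C

A: 7.70/3.63 ≈ 2.121 → |2.121 − 2.236| = 0.115
B: 10.50/4.37 ≈ 2.403 → |2.403 − 2.236| = 0.167
C: 5.84/3.04 ≈ 1.921 → |1.921 − 2.236| = 0.315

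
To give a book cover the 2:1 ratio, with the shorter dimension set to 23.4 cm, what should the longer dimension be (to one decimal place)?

46.8 cm

2:1 = 2.00000.
Longer side = 23.4 × 2.00000 ≈ 46.800 → 46.8 cm.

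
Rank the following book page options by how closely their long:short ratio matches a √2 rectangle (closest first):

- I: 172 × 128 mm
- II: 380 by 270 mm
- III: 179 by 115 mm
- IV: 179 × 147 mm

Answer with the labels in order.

Ratios: I = 172 / 128 ≈ 1.344; II = 380 / 270 ≈ 1.407; III = 179 / 115 ≈ 1.557; IV = 179 / 147 ≈ 1.218.
|Δ from 1.414|: I 0.070; II 0.007; III 0.143; IV 0.196.

II, I, III, IV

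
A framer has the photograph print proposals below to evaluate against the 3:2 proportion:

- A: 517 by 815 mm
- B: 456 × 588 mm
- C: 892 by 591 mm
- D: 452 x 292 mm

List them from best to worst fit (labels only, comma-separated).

C, D, A, B

A: 815/517 ≈ 1.576 → |1.576 − 1.500| = 0.076
B: 588/456 ≈ 1.289 → |1.289 − 1.500| = 0.211
C: 892/591 ≈ 1.509 → |1.509 − 1.500| = 0.009
D: 452/292 ≈ 1.548 → |1.548 − 1.500| = 0.048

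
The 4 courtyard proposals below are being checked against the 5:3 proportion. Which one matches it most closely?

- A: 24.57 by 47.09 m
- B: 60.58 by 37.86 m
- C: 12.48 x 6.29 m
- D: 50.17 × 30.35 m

D

Ratios (long/short): A ≈ 1.917; B ≈ 1.600; C ≈ 1.984; D ≈ 1.653.
5:3 ≈ 1.667; option D is nearest (Δ 0.014).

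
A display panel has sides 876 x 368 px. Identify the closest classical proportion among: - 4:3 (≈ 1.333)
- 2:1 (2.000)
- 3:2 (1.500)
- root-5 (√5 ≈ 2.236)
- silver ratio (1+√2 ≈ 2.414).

silver ratio

876/368 ≈ 2.380. Nearest candidates are silver ratio (2.414, off by 0.034) and root-5 (2.236, off by 0.144).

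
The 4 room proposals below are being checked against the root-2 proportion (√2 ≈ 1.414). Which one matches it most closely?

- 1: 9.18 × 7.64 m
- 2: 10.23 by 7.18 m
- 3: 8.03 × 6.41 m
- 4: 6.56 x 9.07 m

Ratios (long/short): 1 ≈ 1.202; 2 ≈ 1.425; 3 ≈ 1.253; 4 ≈ 1.383.
root-2 ≈ 1.414; option 2 is nearest (Δ 0.011).

2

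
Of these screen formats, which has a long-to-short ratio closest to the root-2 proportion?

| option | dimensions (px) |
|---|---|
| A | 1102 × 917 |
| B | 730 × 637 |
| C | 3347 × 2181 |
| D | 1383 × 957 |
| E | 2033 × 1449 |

Ratios (long/short): A ≈ 1.202; B ≈ 1.146; C ≈ 1.535; D ≈ 1.445; E ≈ 1.403.
root-2 ≈ 1.414; option E is nearest (Δ 0.011).

E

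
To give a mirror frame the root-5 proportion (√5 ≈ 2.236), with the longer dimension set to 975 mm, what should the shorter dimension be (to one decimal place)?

root-5 ≈ 2.23607.
Shorter side = 975 ÷ 2.23607 ≈ 436.033 → 436.0 mm.

436.0 mm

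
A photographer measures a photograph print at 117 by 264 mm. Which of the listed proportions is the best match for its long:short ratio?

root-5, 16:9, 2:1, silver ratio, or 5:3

264/117 ≈ 2.256. Nearest candidates are root-5 (2.236, off by 0.020) and silver ratio (2.414, off by 0.158).

root-5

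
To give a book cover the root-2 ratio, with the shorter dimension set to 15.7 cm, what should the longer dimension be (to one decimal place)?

22.2 cm

root-2 ≈ 1.41421.
Longer side = 15.7 × 1.41421 ≈ 22.203 → 22.2 cm.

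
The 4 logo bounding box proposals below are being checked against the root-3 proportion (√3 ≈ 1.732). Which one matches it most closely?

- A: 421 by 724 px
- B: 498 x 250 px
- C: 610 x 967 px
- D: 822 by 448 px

A

Target root-3 ≈ 1.732.
A: 1.720 (Δ0.012)  B: 1.992 (Δ0.260)  C: 1.585 (Δ0.147)  D: 1.835 (Δ0.103)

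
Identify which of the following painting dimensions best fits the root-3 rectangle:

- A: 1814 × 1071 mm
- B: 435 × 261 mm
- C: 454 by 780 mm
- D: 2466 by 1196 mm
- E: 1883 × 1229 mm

C

Ratios (long/short): A ≈ 1.694; B ≈ 1.667; C ≈ 1.718; D ≈ 2.062; E ≈ 1.532.
root-3 ≈ 1.732; option C is nearest (Δ 0.014).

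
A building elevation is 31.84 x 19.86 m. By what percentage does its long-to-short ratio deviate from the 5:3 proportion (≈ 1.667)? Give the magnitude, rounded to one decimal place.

3.8%

Ratio = 31.84 / 19.86 ≈ 1.6032.
Ideal 5:3 ≈ 1.6667. |1.6032 − 1.6667| / 1.6667 ≈ 3.81% → 3.8%.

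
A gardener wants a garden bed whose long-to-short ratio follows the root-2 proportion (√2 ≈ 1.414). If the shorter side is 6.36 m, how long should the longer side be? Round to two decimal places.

8.99 m

root-2 ≈ 1.41421.
Longer side = 6.36 × 1.41421 ≈ 8.9944 → 8.99 m.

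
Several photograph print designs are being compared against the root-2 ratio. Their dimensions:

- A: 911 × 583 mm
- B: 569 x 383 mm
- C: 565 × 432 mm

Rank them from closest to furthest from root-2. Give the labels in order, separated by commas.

A: 911/583 ≈ 1.563 → |1.563 − 1.414| = 0.149
B: 569/383 ≈ 1.486 → |1.486 − 1.414| = 0.072
C: 565/432 ≈ 1.308 → |1.308 − 1.414| = 0.106

B, C, A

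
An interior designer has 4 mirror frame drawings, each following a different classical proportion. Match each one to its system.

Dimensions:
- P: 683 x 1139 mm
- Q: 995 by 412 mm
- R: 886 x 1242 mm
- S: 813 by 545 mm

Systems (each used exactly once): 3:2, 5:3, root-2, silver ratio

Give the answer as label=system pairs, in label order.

P = 1139/683 ≈ 1.668 → 5:3 (1.667)
Q = 995/412 ≈ 2.415 → silver ratio (2.414)
R = 1242/886 ≈ 1.402 → root-2 (1.414)
S = 813/545 ≈ 1.492 → 3:2 (1.500)

P=5:3, Q=silver ratio, R=root-2, S=3:2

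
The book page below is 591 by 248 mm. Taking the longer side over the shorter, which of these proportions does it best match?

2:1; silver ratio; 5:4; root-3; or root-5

silver ratio

Ratio = 591 / 248 ≈ 2.383.
Distances: 2:1 2.000 (Δ 0.383); silver ratio 2.414 (Δ 0.031); 5:4 1.250 (Δ 1.133); root-3 1.732 (Δ 0.651); root-5 2.236 (Δ 0.147).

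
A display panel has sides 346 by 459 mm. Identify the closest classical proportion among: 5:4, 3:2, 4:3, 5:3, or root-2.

4:3

Ratio = 459 / 346 ≈ 1.327.
Distances: 5:4 1.250 (Δ 0.077); 3:2 1.500 (Δ 0.173); 4:3 1.333 (Δ 0.006); 5:3 1.667 (Δ 0.340); root-2 1.414 (Δ 0.087).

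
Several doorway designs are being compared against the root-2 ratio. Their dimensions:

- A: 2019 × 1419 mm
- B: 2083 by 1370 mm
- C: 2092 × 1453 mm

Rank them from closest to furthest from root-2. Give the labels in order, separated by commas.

Ratios: A = 2019 / 1419 ≈ 1.423; B = 2083 / 1370 ≈ 1.520; C = 2092 / 1453 ≈ 1.440.
|Δ from 1.414|: A 0.009; B 0.106; C 0.026.

A, C, B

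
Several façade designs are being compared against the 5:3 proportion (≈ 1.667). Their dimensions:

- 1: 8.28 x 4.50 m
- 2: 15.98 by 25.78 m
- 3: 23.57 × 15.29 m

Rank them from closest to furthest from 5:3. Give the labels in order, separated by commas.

2, 3, 1

Ratios: 1 = 8.28 / 4.50 ≈ 1.840; 2 = 25.78 / 15.98 ≈ 1.613; 3 = 23.57 / 15.29 ≈ 1.542.
|Δ from 1.667|: 1 0.173; 2 0.054; 3 0.125.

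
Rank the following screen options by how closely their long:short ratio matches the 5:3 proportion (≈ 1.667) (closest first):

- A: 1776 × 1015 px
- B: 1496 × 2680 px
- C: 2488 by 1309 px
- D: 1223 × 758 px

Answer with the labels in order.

Ratios: A = 1776 / 1015 ≈ 1.750; B = 2680 / 1496 ≈ 1.791; C = 2488 / 1309 ≈ 1.901; D = 1223 / 758 ≈ 1.613.
|Δ from 1.667|: A 0.083; B 0.124; C 0.234; D 0.054.

D, A, B, C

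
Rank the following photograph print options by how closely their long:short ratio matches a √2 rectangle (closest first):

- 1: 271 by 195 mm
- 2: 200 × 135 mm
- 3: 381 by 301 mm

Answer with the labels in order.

1, 2, 3

1: 271/195 ≈ 1.390 → |1.390 − 1.414| = 0.024
2: 200/135 ≈ 1.481 → |1.481 − 1.414| = 0.067
3: 381/301 ≈ 1.266 → |1.266 − 1.414| = 0.148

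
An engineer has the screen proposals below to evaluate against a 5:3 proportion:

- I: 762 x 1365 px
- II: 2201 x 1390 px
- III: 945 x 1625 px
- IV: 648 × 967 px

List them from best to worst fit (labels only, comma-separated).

III, II, I, IV

Ratios: I = 1365 / 762 ≈ 1.791; II = 2201 / 1390 ≈ 1.583; III = 1625 / 945 ≈ 1.720; IV = 967 / 648 ≈ 1.492.
|Δ from 1.667|: I 0.124; II 0.084; III 0.053; IV 0.175.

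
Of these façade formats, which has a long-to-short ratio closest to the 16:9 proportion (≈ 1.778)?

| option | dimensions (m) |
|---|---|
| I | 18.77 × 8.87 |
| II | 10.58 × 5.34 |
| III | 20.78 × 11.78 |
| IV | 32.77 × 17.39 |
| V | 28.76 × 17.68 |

Ratios (long/short): I ≈ 2.116; II ≈ 1.981; III ≈ 1.764; IV ≈ 1.884; V ≈ 1.627.
16:9 ≈ 1.778; option III is nearest (Δ 0.014).

III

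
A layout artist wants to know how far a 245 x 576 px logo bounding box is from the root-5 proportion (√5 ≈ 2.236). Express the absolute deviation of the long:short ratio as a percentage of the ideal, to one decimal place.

Ratio = 576 / 245 ≈ 2.3510.
Ideal root-5 ≈ 2.2361. |2.3510 − 2.2361| / 2.2361 ≈ 5.14% → 5.1%.

5.1%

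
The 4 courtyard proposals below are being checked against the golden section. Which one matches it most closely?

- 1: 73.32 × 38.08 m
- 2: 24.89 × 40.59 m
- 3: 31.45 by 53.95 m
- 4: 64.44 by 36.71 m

Ratios (long/short): 1 ≈ 1.925; 2 ≈ 1.631; 3 ≈ 1.715; 4 ≈ 1.755.
golden ratio ≈ 1.618; option 2 is nearest (Δ 0.013).

2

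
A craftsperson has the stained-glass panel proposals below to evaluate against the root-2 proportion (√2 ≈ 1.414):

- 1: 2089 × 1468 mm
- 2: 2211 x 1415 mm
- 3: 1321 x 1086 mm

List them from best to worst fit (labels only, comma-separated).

1, 2, 3

1: 2089/1468 ≈ 1.423 → |1.423 − 1.414| = 0.009
2: 2211/1415 ≈ 1.563 → |1.563 − 1.414| = 0.149
3: 1321/1086 ≈ 1.216 → |1.216 − 1.414| = 0.198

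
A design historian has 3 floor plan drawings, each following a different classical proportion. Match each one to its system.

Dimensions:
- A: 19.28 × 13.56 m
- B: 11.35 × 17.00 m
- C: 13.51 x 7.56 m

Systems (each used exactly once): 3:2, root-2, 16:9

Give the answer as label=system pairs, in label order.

Ratios: A ≈ 1.422; B ≈ 1.498; C ≈ 1.787.
Targets: 3:2 ≈ 1.500; root-2 ≈ 1.414; 16:9 ≈ 1.778.

A=root-2, B=3:2, C=16:9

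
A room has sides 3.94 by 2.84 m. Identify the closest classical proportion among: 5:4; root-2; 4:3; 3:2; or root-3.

root-2

3.94/2.84 ≈ 1.387. Nearest candidates are root-2 (1.414, off by 0.027) and 4:3 (1.333, off by 0.054).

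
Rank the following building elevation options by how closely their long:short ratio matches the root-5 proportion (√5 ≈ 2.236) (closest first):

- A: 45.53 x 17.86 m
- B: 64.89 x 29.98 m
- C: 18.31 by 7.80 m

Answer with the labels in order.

B, C, A

Ratios: A = 45.53 / 17.86 ≈ 2.549; B = 64.89 / 29.98 ≈ 2.164; C = 18.31 / 7.80 ≈ 2.347.
|Δ from 2.236|: A 0.313; B 0.072; C 0.111.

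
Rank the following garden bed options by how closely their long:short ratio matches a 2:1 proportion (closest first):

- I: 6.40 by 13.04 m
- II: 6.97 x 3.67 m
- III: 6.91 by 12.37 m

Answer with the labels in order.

Ratios: I = 13.04 / 6.40 ≈ 2.037; II = 6.97 / 3.67 ≈ 1.899; III = 12.37 / 6.91 ≈ 1.790.
|Δ from 2.000|: I 0.037; II 0.101; III 0.210.

I, II, III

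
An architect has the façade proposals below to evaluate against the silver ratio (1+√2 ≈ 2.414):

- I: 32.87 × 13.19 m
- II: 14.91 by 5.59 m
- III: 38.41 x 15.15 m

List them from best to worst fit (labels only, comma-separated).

I, III, II

Ratios: I = 32.87 / 13.19 ≈ 2.492; II = 14.91 / 5.59 ≈ 2.667; III = 38.41 / 15.15 ≈ 2.535.
|Δ from 2.414|: I 0.078; II 0.253; III 0.121.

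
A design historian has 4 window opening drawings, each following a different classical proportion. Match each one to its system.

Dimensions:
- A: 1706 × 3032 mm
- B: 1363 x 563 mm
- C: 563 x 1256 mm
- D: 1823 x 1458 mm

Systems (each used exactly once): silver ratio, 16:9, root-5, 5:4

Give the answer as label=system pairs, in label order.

A=16:9, B=silver ratio, C=root-5, D=5:4

Ratios: A ≈ 1.777; B ≈ 2.421; C ≈ 2.231; D ≈ 1.250.
Targets: silver ratio ≈ 2.414; 16:9 ≈ 1.778; root-5 ≈ 2.236; 5:4 ≈ 1.250.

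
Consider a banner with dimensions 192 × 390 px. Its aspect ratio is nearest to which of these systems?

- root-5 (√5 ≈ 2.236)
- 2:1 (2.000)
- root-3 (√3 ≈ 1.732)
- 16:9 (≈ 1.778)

2:1

390/192 ≈ 2.031. Nearest candidates are 2:1 (2.000, off by 0.031) and root-5 (2.236, off by 0.205).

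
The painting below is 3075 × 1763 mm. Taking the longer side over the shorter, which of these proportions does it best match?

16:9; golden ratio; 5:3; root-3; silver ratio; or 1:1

root-3

3075/1763 ≈ 1.744. Nearest candidates are root-3 (1.732, off by 0.012) and 16:9 (1.778, off by 0.034).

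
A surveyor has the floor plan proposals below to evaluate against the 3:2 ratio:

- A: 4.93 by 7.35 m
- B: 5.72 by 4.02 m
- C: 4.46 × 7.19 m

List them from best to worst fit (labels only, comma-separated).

Ratios: A = 7.35 / 4.93 ≈ 1.491; B = 5.72 / 4.02 ≈ 1.423; C = 7.19 / 4.46 ≈ 1.612.
|Δ from 1.500|: A 0.009; B 0.077; C 0.112.

A, B, C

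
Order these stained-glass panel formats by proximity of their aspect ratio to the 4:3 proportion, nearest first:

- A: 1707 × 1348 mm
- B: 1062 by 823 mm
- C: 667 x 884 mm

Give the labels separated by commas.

Ratios: A = 1707 / 1348 ≈ 1.266; B = 1062 / 823 ≈ 1.290; C = 884 / 667 ≈ 1.325.
|Δ from 1.333|: A 0.067; B 0.043; C 0.008.

C, B, A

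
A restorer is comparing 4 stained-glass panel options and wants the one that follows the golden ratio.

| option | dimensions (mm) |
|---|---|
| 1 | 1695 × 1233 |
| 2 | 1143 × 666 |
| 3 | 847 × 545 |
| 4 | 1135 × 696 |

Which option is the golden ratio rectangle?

Ratios (long/short): 1 ≈ 1.375; 2 ≈ 1.716; 3 ≈ 1.554; 4 ≈ 1.631.
golden ratio ≈ 1.618; option 4 is nearest (Δ 0.013).

4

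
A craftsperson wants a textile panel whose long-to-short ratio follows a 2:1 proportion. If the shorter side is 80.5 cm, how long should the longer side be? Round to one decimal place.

161.0 cm

2:1 = 2.00000.
Longer side = 80.5 × 2.00000 ≈ 161.000 → 161.0 cm.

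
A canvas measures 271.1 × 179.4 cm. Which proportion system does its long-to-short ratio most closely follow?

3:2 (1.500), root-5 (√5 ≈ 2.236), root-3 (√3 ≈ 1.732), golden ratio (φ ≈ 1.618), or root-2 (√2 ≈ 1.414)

Ratio = 271.1 / 179.4 ≈ 1.511.
Distances: 3:2 1.500 (Δ 0.011); root-5 2.236 (Δ 0.725); root-3 1.732 (Δ 0.221); golden ratio 1.618 (Δ 0.107); root-2 1.414 (Δ 0.097).

3:2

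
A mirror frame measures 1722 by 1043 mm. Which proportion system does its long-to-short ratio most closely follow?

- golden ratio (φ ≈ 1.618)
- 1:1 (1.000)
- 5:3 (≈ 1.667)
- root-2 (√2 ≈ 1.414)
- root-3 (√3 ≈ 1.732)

1722/1043 ≈ 1.651. Nearest candidates are 5:3 (1.667, off by 0.016) and golden ratio (1.618, off by 0.033).

5:3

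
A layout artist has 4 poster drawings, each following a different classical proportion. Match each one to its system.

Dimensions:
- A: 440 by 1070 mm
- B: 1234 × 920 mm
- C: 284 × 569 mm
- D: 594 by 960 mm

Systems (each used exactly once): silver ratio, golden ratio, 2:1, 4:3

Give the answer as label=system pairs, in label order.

A = 1070/440 ≈ 2.432 → silver ratio (2.414)
B = 1234/920 ≈ 1.341 → 4:3 (1.333)
C = 569/284 ≈ 2.004 → 2:1 (2.000)
D = 960/594 ≈ 1.616 → golden ratio (1.618)

A=silver ratio, B=4:3, C=2:1, D=golden ratio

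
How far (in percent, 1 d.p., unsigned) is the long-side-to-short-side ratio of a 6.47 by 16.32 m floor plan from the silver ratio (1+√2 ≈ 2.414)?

4.5%

Ratio = 16.32 / 6.47 ≈ 2.5224.
Ideal silver ratio ≈ 2.4142. |2.5224 − 2.4142| / 2.4142 ≈ 4.48% → 4.5%.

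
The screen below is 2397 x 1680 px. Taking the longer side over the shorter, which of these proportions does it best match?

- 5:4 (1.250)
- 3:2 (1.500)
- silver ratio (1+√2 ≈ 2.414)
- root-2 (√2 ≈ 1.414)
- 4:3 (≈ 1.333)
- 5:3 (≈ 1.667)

root-2

2397/1680 ≈ 1.427. Nearest candidates are root-2 (1.414, off by 0.013) and 3:2 (1.500, off by 0.073).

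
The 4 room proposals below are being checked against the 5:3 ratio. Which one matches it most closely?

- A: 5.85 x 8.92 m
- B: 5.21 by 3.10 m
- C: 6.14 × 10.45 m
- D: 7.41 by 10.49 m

Target 5:3 ≈ 1.667.
A: 1.525 (Δ0.142)  B: 1.681 (Δ0.014)  C: 1.702 (Δ0.035)  D: 1.416 (Δ0.251)

B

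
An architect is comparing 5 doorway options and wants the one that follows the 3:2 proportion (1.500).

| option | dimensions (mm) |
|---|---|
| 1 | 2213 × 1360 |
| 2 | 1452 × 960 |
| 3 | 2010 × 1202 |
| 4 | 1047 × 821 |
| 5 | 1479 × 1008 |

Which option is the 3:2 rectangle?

Ratios (long/short): 1 ≈ 1.627; 2 ≈ 1.512; 3 ≈ 1.672; 4 ≈ 1.275; 5 ≈ 1.467.
3:2 ≈ 1.500; option 2 is nearest (Δ 0.012).

2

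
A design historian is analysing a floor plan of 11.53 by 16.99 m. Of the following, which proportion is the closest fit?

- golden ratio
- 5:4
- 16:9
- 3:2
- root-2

16.99/11.53 ≈ 1.474. Nearest candidates are 3:2 (1.500, off by 0.026) and root-2 (1.414, off by 0.060).

3:2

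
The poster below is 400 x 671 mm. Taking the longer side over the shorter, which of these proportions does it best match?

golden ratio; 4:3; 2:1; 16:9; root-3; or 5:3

5:3

671/400 ≈ 1.677. Nearest candidates are 5:3 (1.667, off by 0.010) and root-3 (1.732, off by 0.055).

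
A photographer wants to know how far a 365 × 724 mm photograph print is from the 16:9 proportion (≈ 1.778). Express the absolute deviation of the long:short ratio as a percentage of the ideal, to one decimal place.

11.6%

Ratio = 724 / 365 ≈ 1.9836.
Ideal 16:9 ≈ 1.7778. |1.9836 − 1.7778| / 1.7778 ≈ 11.58% → 11.6%.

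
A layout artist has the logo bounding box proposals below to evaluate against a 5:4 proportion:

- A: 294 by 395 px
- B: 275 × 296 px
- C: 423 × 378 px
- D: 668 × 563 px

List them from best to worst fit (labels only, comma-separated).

D, A, C, B

A: 395/294 ≈ 1.344 → |1.344 − 1.250| = 0.094
B: 296/275 ≈ 1.076 → |1.076 − 1.250| = 0.174
C: 423/378 ≈ 1.119 → |1.119 − 1.250| = 0.131
D: 668/563 ≈ 1.187 → |1.187 − 1.250| = 0.063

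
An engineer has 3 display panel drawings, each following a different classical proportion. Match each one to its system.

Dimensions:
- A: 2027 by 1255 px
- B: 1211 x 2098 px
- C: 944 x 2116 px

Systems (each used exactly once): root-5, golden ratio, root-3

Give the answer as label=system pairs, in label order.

A=golden ratio, B=root-3, C=root-5

Ratios: A ≈ 1.615; B ≈ 1.732; C ≈ 2.242.
Targets: root-5 ≈ 2.236; golden ratio ≈ 1.618; root-3 ≈ 1.732.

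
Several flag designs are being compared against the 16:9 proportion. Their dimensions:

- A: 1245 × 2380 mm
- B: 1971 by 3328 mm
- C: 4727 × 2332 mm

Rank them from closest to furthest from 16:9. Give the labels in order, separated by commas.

B, A, C

A: 2380/1245 ≈ 1.912 → |1.912 − 1.778| = 0.134
B: 3328/1971 ≈ 1.688 → |1.688 − 1.778| = 0.090
C: 4727/2332 ≈ 2.027 → |2.027 − 1.778| = 0.249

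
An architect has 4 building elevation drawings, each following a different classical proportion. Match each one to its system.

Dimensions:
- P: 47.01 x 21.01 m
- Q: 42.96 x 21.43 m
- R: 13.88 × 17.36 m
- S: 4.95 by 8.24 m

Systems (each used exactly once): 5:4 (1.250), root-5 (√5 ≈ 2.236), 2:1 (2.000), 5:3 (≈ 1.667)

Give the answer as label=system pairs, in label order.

P=root-5, Q=2:1, R=5:4, S=5:3

P = 47.01/21.01 ≈ 2.238 → root-5 (2.236)
Q = 42.96/21.43 ≈ 2.005 → 2:1 (2.000)
R = 17.36/13.88 ≈ 1.251 → 5:4 (1.250)
S = 8.24/4.95 ≈ 1.665 → 5:3 (1.667)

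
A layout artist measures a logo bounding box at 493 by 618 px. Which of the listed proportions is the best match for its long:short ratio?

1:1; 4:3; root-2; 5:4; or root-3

5:4

618/493 ≈ 1.254. Nearest candidates are 5:4 (1.250, off by 0.004) and 4:3 (1.333, off by 0.079).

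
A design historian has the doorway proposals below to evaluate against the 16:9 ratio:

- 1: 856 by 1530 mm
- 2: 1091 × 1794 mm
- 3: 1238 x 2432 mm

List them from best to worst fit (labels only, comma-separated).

Ratios: 1 = 1530 / 856 ≈ 1.787; 2 = 1794 / 1091 ≈ 1.644; 3 = 2432 / 1238 ≈ 1.964.
|Δ from 1.778|: 1 0.009; 2 0.134; 3 0.186.

1, 2, 3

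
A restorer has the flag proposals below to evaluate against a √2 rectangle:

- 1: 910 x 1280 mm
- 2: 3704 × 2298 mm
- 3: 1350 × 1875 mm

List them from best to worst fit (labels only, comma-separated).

Ratios: 1 = 1280 / 910 ≈ 1.407; 2 = 3704 / 2298 ≈ 1.612; 3 = 1875 / 1350 ≈ 1.389.
|Δ from 1.414|: 1 0.007; 2 0.198; 3 0.025.

1, 3, 2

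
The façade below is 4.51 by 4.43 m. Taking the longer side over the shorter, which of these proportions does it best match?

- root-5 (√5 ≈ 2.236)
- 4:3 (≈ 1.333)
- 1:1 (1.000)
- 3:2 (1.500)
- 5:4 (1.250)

4.51/4.43 ≈ 1.018. Nearest candidates are 1:1 (1.000, off by 0.018) and 5:4 (1.250, off by 0.232).

1:1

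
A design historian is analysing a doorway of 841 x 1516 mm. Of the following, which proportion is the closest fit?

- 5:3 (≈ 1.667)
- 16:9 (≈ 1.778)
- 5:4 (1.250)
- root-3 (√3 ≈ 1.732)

16:9

1516/841 ≈ 1.803. Nearest candidates are 16:9 (1.778, off by 0.025) and root-3 (1.732, off by 0.071).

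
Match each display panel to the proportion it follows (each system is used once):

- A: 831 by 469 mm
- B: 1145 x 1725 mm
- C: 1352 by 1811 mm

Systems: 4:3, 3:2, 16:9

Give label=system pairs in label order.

A=16:9, B=3:2, C=4:3

A = 831/469 ≈ 1.772 → 16:9 (1.778)
B = 1725/1145 ≈ 1.507 → 3:2 (1.500)
C = 1811/1352 ≈ 1.339 → 4:3 (1.333)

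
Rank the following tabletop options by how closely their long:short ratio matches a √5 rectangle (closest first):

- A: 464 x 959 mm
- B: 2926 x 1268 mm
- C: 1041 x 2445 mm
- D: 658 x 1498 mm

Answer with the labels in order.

Ratios: A = 959 / 464 ≈ 2.067; B = 2926 / 1268 ≈ 2.308; C = 2445 / 1041 ≈ 2.349; D = 1498 / 658 ≈ 2.277.
|Δ from 2.236|: A 0.169; B 0.072; C 0.113; D 0.041.

D, B, C, A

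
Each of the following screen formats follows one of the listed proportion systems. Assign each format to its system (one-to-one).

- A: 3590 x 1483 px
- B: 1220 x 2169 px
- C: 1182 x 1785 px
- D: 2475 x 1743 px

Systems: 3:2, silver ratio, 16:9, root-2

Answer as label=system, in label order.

A=silver ratio, B=16:9, C=3:2, D=root-2

Ratios: A ≈ 2.421; B ≈ 1.778; C ≈ 1.510; D ≈ 1.420.
Targets: 3:2 ≈ 1.500; silver ratio ≈ 2.414; 16:9 ≈ 1.778; root-2 ≈ 1.414.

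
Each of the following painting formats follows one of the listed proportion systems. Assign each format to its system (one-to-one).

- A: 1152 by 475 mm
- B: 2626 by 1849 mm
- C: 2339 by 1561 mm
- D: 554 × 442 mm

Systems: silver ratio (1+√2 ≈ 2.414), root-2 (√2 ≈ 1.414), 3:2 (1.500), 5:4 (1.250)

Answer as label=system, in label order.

A=silver ratio, B=root-2, C=3:2, D=5:4

A = 1152/475 ≈ 2.425 → silver ratio (2.414)
B = 2626/1849 ≈ 1.420 → root-2 (1.414)
C = 2339/1561 ≈ 1.498 → 3:2 (1.500)
D = 554/442 ≈ 1.253 → 5:4 (1.250)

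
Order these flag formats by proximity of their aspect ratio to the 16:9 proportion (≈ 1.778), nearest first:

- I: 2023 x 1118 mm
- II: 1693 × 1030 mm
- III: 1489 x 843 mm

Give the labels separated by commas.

III, I, II

Ratios: I = 2023 / 1118 ≈ 1.809; II = 1693 / 1030 ≈ 1.644; III = 1489 / 843 ≈ 1.766.
|Δ from 1.778|: I 0.031; II 0.134; III 0.012.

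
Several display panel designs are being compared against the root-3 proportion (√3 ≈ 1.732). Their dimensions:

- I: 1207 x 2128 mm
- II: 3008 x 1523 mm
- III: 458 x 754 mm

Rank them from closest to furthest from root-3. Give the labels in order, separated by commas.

I, III, II

Ratios: I = 2128 / 1207 ≈ 1.763; II = 3008 / 1523 ≈ 1.975; III = 754 / 458 ≈ 1.646.
|Δ from 1.732|: I 0.031; II 0.243; III 0.086.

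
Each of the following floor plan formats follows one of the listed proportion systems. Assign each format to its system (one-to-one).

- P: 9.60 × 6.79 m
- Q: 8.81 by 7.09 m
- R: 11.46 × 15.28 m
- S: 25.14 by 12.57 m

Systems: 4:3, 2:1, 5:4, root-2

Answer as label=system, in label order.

P=root-2, Q=5:4, R=4:3, S=2:1

Ratios: P ≈ 1.414; Q ≈ 1.243; R ≈ 1.333; S ≈ 2.000.
Targets: 4:3 ≈ 1.333; 2:1 ≈ 2.000; 5:4 ≈ 1.250; root-2 ≈ 1.414.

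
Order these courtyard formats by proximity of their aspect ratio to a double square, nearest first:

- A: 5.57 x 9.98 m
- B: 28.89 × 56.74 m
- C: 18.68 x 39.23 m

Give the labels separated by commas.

A: 9.98/5.57 ≈ 1.792 → |1.792 − 2.000| = 0.208
B: 56.74/28.89 ≈ 1.964 → |1.964 − 2.000| = 0.036
C: 39.23/18.68 ≈ 2.100 → |2.100 − 2.000| = 0.100

B, C, A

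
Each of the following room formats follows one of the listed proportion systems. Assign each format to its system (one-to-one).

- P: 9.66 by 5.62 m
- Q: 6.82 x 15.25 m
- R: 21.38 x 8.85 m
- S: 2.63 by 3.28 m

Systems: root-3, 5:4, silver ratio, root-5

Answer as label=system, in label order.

Ratios: P ≈ 1.719; Q ≈ 2.236; R ≈ 2.416; S ≈ 1.247.
Targets: root-3 ≈ 1.732; 5:4 ≈ 1.250; silver ratio ≈ 2.414; root-5 ≈ 2.236.

P=root-3, Q=root-5, R=silver ratio, S=5:4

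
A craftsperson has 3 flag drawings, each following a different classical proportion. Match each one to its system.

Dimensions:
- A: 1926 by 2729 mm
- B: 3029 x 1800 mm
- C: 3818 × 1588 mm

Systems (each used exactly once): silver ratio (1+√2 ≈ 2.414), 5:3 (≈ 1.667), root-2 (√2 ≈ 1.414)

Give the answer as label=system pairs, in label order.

A=root-2, B=5:3, C=silver ratio

A = 2729/1926 ≈ 1.417 → root-2 (1.414)
B = 3029/1800 ≈ 1.683 → 5:3 (1.667)
C = 3818/1588 ≈ 2.404 → silver ratio (2.414)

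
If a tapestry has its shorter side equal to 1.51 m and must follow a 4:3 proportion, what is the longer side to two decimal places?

2.01 m

4:3 ≈ 1.33333.
Longer side = 1.51 × 1.33333 ≈ 2.0133 → 2.01 m.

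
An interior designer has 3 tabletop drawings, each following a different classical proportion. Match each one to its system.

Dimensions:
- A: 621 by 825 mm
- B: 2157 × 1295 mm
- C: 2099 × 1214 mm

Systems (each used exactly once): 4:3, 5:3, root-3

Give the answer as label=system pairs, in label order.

A=4:3, B=5:3, C=root-3

A = 825/621 ≈ 1.329 → 4:3 (1.333)
B = 2157/1295 ≈ 1.666 → 5:3 (1.667)
C = 2099/1214 ≈ 1.729 → root-3 (1.732)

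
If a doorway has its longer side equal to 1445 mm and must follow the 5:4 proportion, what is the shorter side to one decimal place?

1156.0 mm

5:4 = 1.25000.
Shorter side = 1445 ÷ 1.25000 ≈ 1156.000 → 1156.0 mm.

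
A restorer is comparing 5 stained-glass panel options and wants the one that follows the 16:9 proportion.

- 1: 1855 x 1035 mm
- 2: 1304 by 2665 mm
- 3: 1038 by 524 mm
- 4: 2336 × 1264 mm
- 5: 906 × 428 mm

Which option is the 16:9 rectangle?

Target 16:9 ≈ 1.778.
1: 1.792 (Δ0.014)  2: 2.044 (Δ0.266)  3: 1.981 (Δ0.203)  4: 1.848 (Δ0.070)  5: 2.117 (Δ0.339)

1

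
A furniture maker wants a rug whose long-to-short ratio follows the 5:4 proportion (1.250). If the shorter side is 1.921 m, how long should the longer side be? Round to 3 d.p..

5:4 = 1.25000.
Longer side = 1.921 × 1.25000 ≈ 2.40125 → 2.401 m.

2.401 m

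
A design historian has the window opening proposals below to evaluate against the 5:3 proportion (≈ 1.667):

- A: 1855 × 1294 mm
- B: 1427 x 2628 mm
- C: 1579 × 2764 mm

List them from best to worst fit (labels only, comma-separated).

A: 1855/1294 ≈ 1.434 → |1.434 − 1.667| = 0.233
B: 2628/1427 ≈ 1.842 → |1.842 − 1.667| = 0.175
C: 2764/1579 ≈ 1.750 → |1.750 − 1.667| = 0.083

C, B, A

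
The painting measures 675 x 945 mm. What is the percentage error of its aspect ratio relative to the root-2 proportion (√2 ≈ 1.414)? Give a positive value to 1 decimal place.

1.0%

Ratio = 945 / 675 ≈ 1.4000.
Ideal root-2 ≈ 1.4142. |1.4000 − 1.4142| / 1.4142 ≈ 1.00% → 1.0%.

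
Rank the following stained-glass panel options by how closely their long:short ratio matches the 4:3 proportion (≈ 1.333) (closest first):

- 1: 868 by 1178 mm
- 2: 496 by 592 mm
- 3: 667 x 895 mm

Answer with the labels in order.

3, 1, 2

1: 1178/868 ≈ 1.357 → |1.357 − 1.333| = 0.024
2: 592/496 ≈ 1.194 → |1.194 − 1.333| = 0.139
3: 895/667 ≈ 1.342 → |1.342 − 1.333| = 0.009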